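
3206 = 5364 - 2158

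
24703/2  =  12351+1/2 =12351.50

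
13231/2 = 6615 + 1/2 = 6615.50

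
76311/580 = 76311/580 = 131.57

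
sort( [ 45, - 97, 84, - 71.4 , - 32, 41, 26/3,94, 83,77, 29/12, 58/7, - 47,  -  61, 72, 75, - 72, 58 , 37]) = [-97, - 72, - 71.4, - 61, - 47,-32,29/12, 58/7, 26/3, 37 , 41,45,58, 72,75, 77, 83,84, 94]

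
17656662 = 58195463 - 40538801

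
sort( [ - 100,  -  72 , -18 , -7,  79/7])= [  -  100,-72,-18,- 7,  79/7 ] 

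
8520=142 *60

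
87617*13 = 1139021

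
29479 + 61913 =91392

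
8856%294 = 36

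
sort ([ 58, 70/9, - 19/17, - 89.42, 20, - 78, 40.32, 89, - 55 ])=[ - 89.42, - 78, -55, -19/17,70/9,  20,  40.32 , 58, 89]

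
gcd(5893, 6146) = 1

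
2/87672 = 1/43836=0.00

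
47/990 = 47/990 = 0.05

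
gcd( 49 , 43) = 1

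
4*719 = 2876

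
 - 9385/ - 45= 208 + 5/9 = 208.56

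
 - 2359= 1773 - 4132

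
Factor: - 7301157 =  - 3^1*41^1* 59359^1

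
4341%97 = 73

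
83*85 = 7055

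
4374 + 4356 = 8730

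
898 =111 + 787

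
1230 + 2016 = 3246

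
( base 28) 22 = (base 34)1o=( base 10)58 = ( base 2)111010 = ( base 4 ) 322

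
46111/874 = 52 + 663/874 = 52.76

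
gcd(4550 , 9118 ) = 2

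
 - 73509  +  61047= - 12462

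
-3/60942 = -1 + 20313/20314 = -0.00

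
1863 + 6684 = 8547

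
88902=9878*9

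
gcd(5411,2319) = 773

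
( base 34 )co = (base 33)D3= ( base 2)110110000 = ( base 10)432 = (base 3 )121000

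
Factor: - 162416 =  - 2^4 * 10151^1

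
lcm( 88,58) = 2552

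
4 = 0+4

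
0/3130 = 0 = 0.00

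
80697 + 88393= 169090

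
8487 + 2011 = 10498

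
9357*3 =28071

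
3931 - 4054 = - 123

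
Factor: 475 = 5^2*19^1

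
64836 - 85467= - 20631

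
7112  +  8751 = 15863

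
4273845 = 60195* 71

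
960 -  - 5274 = 6234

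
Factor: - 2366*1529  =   - 3617614  =  - 2^1*7^1*11^1*13^2*139^1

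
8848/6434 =1 + 1207/3217 = 1.38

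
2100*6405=13450500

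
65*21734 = 1412710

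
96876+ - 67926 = 28950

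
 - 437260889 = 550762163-988023052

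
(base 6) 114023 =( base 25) fn1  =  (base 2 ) 10011011011111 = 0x26df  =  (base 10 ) 9951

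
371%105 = 56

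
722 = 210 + 512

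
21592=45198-23606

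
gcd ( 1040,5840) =80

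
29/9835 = 29/9835 =0.00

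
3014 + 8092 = 11106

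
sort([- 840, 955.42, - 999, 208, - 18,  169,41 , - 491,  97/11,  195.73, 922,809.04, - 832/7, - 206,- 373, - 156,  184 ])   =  [ - 999,  -  840, - 491, - 373, - 206  ,- 156, - 832/7,-18,  97/11, 41,169,184,195.73, 208,  809.04,  922,955.42 ]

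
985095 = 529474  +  455621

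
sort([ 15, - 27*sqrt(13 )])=[ - 27*sqrt( 13) , 15 ] 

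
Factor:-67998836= - 2^2 * 67^1*487^1 * 521^1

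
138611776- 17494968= 121116808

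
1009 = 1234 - 225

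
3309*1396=4619364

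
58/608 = 29/304 = 0.10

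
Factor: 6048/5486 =2^4*3^3*7^1 * 13^( - 1)*211^( - 1 )= 3024/2743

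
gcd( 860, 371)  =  1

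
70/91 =10/13 = 0.77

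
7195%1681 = 471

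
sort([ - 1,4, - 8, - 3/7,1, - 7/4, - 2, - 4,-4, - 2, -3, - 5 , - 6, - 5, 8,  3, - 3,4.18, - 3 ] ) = [ - 8, - 6,-5,-5, - 4, - 4, - 3,-3, - 3, - 2, - 2, - 7/4, - 1, - 3/7 , 1,3, 4,  4.18 , 8]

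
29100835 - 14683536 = 14417299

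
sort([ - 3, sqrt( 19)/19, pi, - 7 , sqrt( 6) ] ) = [-7, - 3, sqrt(19)/19,  sqrt ( 6), pi ] 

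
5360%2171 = 1018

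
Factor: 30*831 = 24930 = 2^1*3^2 *5^1*277^1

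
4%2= 0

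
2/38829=2/38829=0.00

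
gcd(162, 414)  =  18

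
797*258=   205626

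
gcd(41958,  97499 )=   1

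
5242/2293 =5242/2293 =2.29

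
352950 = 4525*78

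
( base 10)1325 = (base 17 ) 49g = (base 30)1E5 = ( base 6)10045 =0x52D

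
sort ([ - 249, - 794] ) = [ - 794,  -  249] 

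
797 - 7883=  - 7086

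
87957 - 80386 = 7571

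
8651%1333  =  653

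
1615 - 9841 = -8226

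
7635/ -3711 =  - 3 + 1166/1237  =  -2.06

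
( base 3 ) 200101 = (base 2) 111110000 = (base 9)611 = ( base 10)496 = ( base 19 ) 172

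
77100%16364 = 11644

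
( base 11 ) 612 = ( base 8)1343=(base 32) N3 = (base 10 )739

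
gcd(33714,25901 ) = 1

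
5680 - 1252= 4428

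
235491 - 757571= - 522080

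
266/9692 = 133/4846 =0.03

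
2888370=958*3015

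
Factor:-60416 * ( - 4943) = 2^10 * 59^1*4943^1 = 298636288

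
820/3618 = 410/1809 = 0.23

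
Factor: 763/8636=2^( -2 )*7^1*17^( - 1)*109^1*127^(-1)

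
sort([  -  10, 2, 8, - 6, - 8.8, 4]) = [  -  10, - 8.8,-6, 2,4, 8 ] 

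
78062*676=52769912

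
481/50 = 9 +31/50 = 9.62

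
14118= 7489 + 6629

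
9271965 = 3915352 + 5356613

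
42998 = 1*42998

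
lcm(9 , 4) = 36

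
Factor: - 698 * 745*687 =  - 2^1 * 3^1*5^1 * 149^1*229^1*349^1 = -357246870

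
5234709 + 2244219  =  7478928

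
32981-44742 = -11761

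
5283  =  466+4817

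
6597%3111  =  375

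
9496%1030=226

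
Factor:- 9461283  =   - 3^1 * 13^1*41^1*61^1 * 97^1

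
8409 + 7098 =15507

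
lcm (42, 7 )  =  42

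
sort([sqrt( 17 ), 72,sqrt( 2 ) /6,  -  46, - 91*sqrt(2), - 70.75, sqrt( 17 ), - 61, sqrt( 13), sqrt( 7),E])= [ - 91 * sqrt( 2),  -  70.75 , - 61, - 46,sqrt(2 )/6, sqrt(7 ),E,sqrt( 13),sqrt( 17) , sqrt( 17), 72 ] 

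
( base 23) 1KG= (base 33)uf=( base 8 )1755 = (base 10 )1005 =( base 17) 382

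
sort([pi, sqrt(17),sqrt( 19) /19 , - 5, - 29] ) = [ - 29, - 5, sqrt( 19)/19,pi , sqrt( 17) ]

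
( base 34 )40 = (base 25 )5b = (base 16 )88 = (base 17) 80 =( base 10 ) 136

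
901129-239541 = 661588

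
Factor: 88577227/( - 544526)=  - 2^( - 1)*379^1*233713^1*272263^( - 1)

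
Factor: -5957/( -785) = 5^ ( - 1)*7^1*23^1*37^1*157^(-1 )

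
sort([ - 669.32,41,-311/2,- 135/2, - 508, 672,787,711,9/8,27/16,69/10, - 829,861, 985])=[-829, - 669.32, - 508,  -  311/2, - 135/2,9/8,  27/16, 69/10,41,672, 711,  787, 861,985]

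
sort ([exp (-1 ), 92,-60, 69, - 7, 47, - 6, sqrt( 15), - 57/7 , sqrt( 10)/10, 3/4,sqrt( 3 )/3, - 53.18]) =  [ - 60, - 53.18, - 57/7, - 7 , - 6, sqrt( 10)/10 , exp( - 1 ),sqrt( 3)/3, 3/4,sqrt( 15 ), 47 , 69 , 92 ]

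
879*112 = 98448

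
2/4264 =1/2132  =  0.00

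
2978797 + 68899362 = 71878159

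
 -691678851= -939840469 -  - 248161618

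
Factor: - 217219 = - 217219^1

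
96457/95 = 96457/95 = 1015.34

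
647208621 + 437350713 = 1084559334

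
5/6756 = 5/6756 = 0.00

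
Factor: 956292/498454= 478146/249227 = 2^1  *3^1*11^( - 1 )*139^( - 1 )*163^(-1)*79691^1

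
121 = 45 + 76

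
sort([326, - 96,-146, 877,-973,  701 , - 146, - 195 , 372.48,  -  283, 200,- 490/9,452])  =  [ - 973, - 283,-195,-146, - 146 ,  -  96 ,-490/9,200, 326, 372.48,452,701,877] 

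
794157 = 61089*13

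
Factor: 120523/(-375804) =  - 127/396 = - 2^( - 2)*3^( - 2)*11^ ( - 1)*127^1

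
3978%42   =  30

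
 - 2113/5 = -423 + 2/5= - 422.60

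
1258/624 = 2+5/312= 2.02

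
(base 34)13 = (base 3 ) 1101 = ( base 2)100101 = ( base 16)25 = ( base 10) 37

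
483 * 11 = 5313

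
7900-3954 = 3946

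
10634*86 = 914524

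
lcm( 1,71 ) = 71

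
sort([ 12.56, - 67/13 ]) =[ - 67/13, 12.56 ] 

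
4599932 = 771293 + 3828639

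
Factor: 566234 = 2^1 * 283117^1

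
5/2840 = 1/568 =0.00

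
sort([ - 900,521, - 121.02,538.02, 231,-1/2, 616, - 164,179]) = [-900 ,-164, - 121.02, - 1/2 , 179, 231,521 , 538.02,616 ]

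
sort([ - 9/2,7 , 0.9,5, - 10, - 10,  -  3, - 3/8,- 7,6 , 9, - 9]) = [-10, - 10, - 9,-7,  -  9/2, - 3, - 3/8,0.9,5, 6 , 7,9 ]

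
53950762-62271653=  - 8320891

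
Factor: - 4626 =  - 2^1*3^2*257^1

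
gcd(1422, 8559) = 9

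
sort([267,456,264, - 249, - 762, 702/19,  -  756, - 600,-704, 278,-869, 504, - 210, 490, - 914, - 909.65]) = [ - 914 , - 909.65, - 869, - 762, -756, - 704, - 600, -249, - 210,  702/19, 264,267, 278,456, 490,504]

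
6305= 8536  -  2231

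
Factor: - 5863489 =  - 173^1*33893^1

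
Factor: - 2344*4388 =  -  2^5*293^1*1097^1=-10285472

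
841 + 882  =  1723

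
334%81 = 10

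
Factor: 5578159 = 17^1*328127^1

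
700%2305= 700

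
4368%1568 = 1232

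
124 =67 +57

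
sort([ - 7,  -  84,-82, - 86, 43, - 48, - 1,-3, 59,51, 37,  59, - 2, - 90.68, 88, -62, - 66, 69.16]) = [ - 90.68, - 86, -84, - 82, - 66, - 62, - 48,- 7, -3, - 2,-1,37,43, 51, 59 , 59,69.16,88]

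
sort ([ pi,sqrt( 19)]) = [pi,sqrt(19)]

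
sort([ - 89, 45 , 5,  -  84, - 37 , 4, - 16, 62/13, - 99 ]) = [- 99, - 89, - 84,  -  37, - 16 , 4,62/13,5,  45 ]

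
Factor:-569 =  - 569^1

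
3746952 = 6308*594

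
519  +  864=1383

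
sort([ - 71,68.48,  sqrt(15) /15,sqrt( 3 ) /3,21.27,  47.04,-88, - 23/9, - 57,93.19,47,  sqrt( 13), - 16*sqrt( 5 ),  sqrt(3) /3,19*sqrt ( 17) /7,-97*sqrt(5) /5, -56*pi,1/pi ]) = [ - 56*pi, -88, - 71,-57, - 97*sqrt(5)/5, - 16*sqrt( 5 ), - 23/9,sqrt( 15 ) /15,  1/pi,  sqrt( 3)/3 , sqrt ( 3)/3, sqrt( 13), 19* sqrt( 17) /7, 21.27,  47, 47.04,  68.48, 93.19]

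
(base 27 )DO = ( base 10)375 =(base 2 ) 101110111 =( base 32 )BN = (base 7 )1044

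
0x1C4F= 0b1110001001111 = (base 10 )7247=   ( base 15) 2232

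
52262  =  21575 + 30687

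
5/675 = 1/135=0.01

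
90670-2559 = 88111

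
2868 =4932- 2064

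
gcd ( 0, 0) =0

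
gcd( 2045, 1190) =5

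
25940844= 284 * 91341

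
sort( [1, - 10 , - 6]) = [ - 10, - 6 , 1] 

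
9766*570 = 5566620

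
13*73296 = 952848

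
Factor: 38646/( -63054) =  - 19/31  =  - 19^1*31^ (-1 )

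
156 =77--79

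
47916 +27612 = 75528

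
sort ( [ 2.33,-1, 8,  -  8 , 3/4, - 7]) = [ - 8,-7, - 1, 3/4, 2.33, 8]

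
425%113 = 86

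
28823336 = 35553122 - 6729786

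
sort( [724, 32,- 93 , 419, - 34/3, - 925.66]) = [ - 925.66,  -  93, - 34/3,  32,419, 724 ]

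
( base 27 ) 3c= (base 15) 63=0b1011101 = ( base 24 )3L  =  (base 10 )93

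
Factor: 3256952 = 2^3*407119^1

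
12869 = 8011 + 4858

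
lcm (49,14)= 98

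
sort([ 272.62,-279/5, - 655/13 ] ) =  [ - 279/5, - 655/13,272.62]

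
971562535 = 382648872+588913663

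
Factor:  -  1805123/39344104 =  -2^(-3) * 2069^( - 1 ) * 2377^( - 1) * 1805123^1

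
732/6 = 122 = 122.00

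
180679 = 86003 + 94676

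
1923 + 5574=7497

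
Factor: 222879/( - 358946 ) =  - 2^(-1)*3^1*7^( - 1)*25639^ ( - 1)*74293^1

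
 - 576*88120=- 50757120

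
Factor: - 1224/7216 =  - 2^( -1) * 3^2 *11^( - 1)*17^1*41^(- 1)= - 153/902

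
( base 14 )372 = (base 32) lg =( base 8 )1260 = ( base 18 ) 224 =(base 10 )688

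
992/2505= 992/2505  =  0.40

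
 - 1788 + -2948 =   -  4736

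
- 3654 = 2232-5886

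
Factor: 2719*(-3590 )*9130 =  - 89119847300 = -2^2*5^2*11^1*83^1* 359^1*2719^1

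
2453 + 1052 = 3505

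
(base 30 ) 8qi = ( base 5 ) 223443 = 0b1111100111110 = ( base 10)7998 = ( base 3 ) 101222020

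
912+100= 1012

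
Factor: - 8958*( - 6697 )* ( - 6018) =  - 2^2*3^2*17^1*37^1*59^1*181^1*1493^1 = -  361030207068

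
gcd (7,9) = 1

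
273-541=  - 268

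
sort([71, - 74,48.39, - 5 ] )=[ - 74, - 5, 48.39, 71 ]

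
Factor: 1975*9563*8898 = 2^1*3^1*5^2*  73^1*79^1 * 131^1*1483^1= 168055858650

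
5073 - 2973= 2100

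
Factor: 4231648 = 2^5*223^1*593^1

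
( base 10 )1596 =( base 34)1cw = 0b11000111100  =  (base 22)36C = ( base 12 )B10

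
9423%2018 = 1351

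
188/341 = 188/341=0.55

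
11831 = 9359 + 2472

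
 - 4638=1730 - 6368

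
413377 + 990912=1404289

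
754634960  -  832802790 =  - 78167830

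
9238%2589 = 1471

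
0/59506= 0 = 0.00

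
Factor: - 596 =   -  2^2*149^1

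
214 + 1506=1720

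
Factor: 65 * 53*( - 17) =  - 5^1*13^1*17^1*53^1 = - 58565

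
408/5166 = 68/861= 0.08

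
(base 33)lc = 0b1011000001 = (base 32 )M1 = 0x2C1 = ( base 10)705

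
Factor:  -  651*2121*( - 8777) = 12119027067 = 3^2*7^2 * 31^1 * 67^1 * 101^1*131^1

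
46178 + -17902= 28276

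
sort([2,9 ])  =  [2, 9]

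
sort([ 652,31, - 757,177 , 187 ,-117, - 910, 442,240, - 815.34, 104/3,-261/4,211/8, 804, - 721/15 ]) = [ - 910,-815.34, - 757,- 117, - 261/4, - 721/15,  211/8,31,104/3,177,187,  240,442,652,  804] 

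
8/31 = 8/31=0.26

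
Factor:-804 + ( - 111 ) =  - 3^1*5^1*61^1 = - 915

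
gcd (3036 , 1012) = 1012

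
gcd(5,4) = 1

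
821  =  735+86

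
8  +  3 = 11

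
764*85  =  64940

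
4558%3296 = 1262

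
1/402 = 1/402 = 0.00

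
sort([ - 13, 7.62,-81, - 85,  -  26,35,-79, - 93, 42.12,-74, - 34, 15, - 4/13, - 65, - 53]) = [ - 93, - 85,  -  81 , - 79, - 74,  -  65, -53 , - 34, - 26,- 13,-4/13,7.62,15, 35, 42.12]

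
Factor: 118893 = 3^1*39631^1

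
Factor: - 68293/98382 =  -2^( -1 )*3^( - 1 )*19^( - 1)*31^1*863^( - 1)*2203^1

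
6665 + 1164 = 7829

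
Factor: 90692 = 2^2*7^1 * 41^1 * 79^1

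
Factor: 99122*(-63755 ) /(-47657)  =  2^1 * 5^1*29^1* 41^1 * 311^1*1709^1* 47657^ ( - 1) = 6319523110/47657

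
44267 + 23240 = 67507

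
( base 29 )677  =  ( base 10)5256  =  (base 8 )12210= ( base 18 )g40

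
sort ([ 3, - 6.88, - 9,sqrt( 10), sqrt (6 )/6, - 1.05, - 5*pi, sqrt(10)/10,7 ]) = [ - 5* pi, - 9, - 6.88 , - 1.05, sqrt( 10)/10 , sqrt( 6)/6 , 3,sqrt( 10), 7 ]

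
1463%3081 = 1463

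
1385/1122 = 1 + 263/1122 = 1.23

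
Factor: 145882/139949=2^1 * 11^1 *19^1 *401^ ( - 1) =418/401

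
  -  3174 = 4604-7778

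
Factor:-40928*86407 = -3536465696 = -2^5*71^1*1217^1*1279^1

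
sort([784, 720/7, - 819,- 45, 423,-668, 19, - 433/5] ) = [ - 819,  -  668,- 433/5,  -  45, 19,720/7, 423, 784]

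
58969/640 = 92 + 89/640  =  92.14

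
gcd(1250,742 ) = 2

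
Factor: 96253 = 101^1*953^1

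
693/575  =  1 + 118/575 = 1.21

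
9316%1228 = 720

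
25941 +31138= 57079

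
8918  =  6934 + 1984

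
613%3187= 613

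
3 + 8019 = 8022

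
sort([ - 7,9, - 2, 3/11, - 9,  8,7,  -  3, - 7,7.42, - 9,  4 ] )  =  [ - 9, - 9, - 7, - 7, - 3, - 2,3/11,4, 7,7.42 , 8,9 ]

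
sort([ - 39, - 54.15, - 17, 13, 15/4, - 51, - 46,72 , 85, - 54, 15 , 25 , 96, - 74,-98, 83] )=[ - 98, - 74, - 54.15, - 54 ,  -  51, - 46,  -  39, - 17, 15/4, 13, 15, 25, 72, 83,85, 96]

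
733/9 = 81+4/9  =  81.44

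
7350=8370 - 1020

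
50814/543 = 16938/181 = 93.58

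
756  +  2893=3649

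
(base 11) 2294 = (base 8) 5677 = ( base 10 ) 3007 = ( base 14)114B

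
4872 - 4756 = 116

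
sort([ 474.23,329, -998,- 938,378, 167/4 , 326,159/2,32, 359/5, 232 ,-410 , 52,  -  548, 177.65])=[-998, - 938, - 548, - 410,32,167/4, 52,359/5,159/2,177.65, 232, 326,329,378, 474.23]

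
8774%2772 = 458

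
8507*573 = 4874511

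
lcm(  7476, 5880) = 523320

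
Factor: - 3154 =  - 2^1*19^1*83^1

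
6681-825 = 5856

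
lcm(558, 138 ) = 12834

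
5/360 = 1/72 = 0.01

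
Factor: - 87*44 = -3828 = -  2^2*3^1*11^1*29^1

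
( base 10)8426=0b10000011101010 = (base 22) H90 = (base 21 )J25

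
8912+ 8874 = 17786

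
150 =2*75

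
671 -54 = 617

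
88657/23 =88657/23  =  3854.65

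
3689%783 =557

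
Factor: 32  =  2^5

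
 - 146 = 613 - 759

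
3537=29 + 3508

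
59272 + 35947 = 95219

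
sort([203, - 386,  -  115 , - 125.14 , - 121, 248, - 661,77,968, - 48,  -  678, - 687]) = [-687, - 678, -661, -386, - 125.14, - 121, - 115 ,-48, 77,203, 248, 968] 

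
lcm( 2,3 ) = 6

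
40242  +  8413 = 48655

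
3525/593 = 3525/593 = 5.94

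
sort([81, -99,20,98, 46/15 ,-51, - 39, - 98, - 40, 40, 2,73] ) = [-99,-98, - 51, - 40, - 39,2 , 46/15 , 20,40,73, 81 , 98 ]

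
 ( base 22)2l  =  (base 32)21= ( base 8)101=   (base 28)29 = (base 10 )65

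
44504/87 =44504/87 = 511.54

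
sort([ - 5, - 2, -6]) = [ - 6, - 5, - 2 ] 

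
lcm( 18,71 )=1278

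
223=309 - 86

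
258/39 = 6 + 8/13  =  6.62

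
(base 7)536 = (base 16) 110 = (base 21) ck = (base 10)272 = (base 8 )420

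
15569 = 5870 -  - 9699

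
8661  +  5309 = 13970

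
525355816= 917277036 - 391921220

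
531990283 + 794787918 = 1326778201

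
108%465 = 108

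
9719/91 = 106 + 73/91= 106.80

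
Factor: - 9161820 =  - 2^2*3^2*5^1 * 23^1*2213^1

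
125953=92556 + 33397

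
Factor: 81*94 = 2^1*3^4*47^1 =7614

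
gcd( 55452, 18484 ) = 18484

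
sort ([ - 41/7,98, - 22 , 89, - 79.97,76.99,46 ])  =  [ - 79.97, - 22 , - 41/7,46, 76.99,89, 98 ]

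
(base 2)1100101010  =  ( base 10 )810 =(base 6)3430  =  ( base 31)q4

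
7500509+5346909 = 12847418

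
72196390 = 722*99995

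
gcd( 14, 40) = 2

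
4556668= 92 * 49529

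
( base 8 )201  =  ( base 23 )5e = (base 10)129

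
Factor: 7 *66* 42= 19404 = 2^2*3^2*7^2*11^1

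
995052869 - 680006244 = 315046625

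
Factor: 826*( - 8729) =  - 2^1 * 7^2  *29^1 * 43^1*59^1= - 7210154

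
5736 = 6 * 956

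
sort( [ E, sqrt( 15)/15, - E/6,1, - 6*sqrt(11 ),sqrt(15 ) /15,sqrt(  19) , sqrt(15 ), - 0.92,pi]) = [  -  6* sqrt(11 ),- 0.92, - E/6, sqrt(15 ) /15,sqrt(15 ) /15,1,E, pi, sqrt ( 15 ), sqrt(19)] 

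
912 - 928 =- 16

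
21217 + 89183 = 110400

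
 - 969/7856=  - 1  +  6887/7856=- 0.12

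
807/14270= 807/14270 = 0.06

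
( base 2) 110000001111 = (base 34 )2mr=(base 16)c0f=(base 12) 1953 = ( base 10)3087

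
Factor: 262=2^1  *  131^1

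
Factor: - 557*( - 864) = 2^5*3^3*557^1=481248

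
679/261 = 2  +  157/261 = 2.60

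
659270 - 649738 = 9532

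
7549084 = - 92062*(-82 ) 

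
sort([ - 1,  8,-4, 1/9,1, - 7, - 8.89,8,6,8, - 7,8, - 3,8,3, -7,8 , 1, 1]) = [-8.89, - 7, - 7, - 7 ,-4  ,-3 , - 1, 1/9,1, 1,1,3,6, 8,8,  8, 8,8,8]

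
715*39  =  27885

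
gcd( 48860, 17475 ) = 5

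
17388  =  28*621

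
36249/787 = 46 + 47/787= 46.06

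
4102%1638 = 826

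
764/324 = 191/81 =2.36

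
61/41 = 1+20/41= 1.49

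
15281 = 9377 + 5904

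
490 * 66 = 32340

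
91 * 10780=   980980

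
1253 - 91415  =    -  90162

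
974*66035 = 64318090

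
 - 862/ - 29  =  29 + 21/29 = 29.72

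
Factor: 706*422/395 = 2^2*5^(- 1 )*79^( - 1)*211^1*353^1 = 297932/395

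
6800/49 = 6800/49=138.78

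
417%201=15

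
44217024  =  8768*5043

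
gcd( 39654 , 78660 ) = 18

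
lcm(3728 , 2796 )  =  11184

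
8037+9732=17769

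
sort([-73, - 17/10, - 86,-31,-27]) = [-86, - 73, - 31,-27 ,-17/10 ] 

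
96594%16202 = 15584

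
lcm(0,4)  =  0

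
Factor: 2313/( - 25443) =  - 11^( - 1) = -1/11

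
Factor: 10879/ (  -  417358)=-11/422=   - 2^( - 1 ) *11^1 * 211^( - 1) 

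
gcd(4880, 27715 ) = 5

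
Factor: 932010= 2^1 * 3^1* 5^1*47^1 * 661^1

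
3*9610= 28830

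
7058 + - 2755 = 4303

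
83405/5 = 16681 = 16681.00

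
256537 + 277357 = 533894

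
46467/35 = 46467/35=   1327.63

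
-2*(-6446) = 12892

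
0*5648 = 0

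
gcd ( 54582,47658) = 6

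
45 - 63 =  - 18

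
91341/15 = 6089 + 2/5 = 6089.40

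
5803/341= 17 + 6/341 = 17.02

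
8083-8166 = -83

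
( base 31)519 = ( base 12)2979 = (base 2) 1001011101101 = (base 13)2289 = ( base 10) 4845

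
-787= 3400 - 4187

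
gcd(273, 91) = 91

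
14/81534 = 7/40767 = 0.00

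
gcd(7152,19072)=2384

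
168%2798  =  168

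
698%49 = 12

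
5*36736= 183680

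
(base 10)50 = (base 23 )24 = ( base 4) 302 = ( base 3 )1212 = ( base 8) 62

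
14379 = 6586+7793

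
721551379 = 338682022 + 382869357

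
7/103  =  7/103 = 0.07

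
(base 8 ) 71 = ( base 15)3C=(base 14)41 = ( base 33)1O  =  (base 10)57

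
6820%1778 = 1486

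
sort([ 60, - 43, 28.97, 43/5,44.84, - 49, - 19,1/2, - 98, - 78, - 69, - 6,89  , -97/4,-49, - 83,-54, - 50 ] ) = [  -  98, - 83, - 78, - 69, - 54, - 50, - 49, - 49 , - 43, - 97/4,-19, - 6, 1/2,43/5, 28.97,44.84, 60,  89]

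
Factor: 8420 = 2^2 * 5^1 * 421^1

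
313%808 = 313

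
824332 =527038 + 297294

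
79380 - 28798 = 50582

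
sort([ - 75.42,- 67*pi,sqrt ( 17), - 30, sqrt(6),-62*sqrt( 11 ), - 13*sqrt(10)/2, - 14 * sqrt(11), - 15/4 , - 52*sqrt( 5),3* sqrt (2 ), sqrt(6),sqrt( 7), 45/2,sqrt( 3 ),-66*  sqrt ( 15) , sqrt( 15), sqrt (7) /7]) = [ - 66*sqrt (15), - 67*pi, - 62*sqrt ( 11), - 52 * sqrt (5) , - 75.42, - 14*sqrt (11 ), - 30, - 13 * sqrt(10 ) /2, - 15/4, sqrt(7 ) /7 , sqrt(3), sqrt(6),sqrt(6),sqrt( 7 ),sqrt(15),sqrt( 17) , 3*sqrt (2 ),45/2]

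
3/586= 3/586  =  0.01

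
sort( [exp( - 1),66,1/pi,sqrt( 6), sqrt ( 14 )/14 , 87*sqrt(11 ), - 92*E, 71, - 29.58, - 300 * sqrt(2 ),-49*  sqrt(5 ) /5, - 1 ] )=[ - 300*sqrt(2 ), - 92*E,  -  29.58, - 49*sqrt( 5)/5,  -  1,sqrt(14)/14,1/pi,exp(-1),sqrt( 6 ), 66,  71 , 87 * sqrt ( 11)]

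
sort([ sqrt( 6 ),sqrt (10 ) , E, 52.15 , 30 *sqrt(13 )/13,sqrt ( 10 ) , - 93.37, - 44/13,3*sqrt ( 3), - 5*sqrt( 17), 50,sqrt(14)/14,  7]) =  [ - 93.37, -5*sqrt( 17), - 44/13,sqrt( 14)/14, sqrt ( 6 ),  E,  sqrt (10 ),sqrt( 10),3*sqrt( 3), 7 , 30*sqrt( 13 )/13,50,52.15 ]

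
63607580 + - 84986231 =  - 21378651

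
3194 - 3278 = -84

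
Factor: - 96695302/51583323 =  - 8790482/4689393 = -2^1*3^( - 1)*41^1*107201^1*1563131^( - 1) 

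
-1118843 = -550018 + -568825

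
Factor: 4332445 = 5^1 * 13^1*66653^1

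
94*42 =3948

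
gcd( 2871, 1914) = 957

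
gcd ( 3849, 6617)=1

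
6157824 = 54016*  114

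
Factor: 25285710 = 2^1*3^1*  5^1*842857^1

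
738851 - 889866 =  - 151015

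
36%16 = 4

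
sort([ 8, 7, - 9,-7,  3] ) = [ - 9,-7,3, 7,8]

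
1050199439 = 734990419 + 315209020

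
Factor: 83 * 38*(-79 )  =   - 2^1*19^1*79^1*83^1 = - 249166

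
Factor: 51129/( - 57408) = -2^ (- 6)*3^1*19^1 = -57/64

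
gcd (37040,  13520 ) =80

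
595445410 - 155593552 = 439851858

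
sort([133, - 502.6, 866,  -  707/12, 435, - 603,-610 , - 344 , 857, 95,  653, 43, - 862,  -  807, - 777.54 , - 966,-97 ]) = [  -  966, - 862 , - 807, - 777.54, - 610,  -  603 , - 502.6, - 344 , - 97 , - 707/12 , 43,95 , 133,435, 653, 857 , 866] 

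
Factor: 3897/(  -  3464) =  - 9/8=- 2^ ( - 3 ) * 3^2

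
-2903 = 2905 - 5808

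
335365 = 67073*5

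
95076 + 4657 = 99733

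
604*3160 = 1908640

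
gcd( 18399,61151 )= 1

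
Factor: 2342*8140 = 19063880=   2^3*5^1 * 11^1*37^1*1171^1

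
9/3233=9/3233 = 0.00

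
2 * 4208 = 8416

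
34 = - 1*( - 34 )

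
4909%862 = 599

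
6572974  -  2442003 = 4130971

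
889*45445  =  40400605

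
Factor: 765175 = 5^2 * 127^1*241^1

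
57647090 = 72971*790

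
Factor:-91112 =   -  2^3*7^1*1627^1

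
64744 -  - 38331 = 103075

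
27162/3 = 9054 =9054.00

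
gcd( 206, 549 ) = 1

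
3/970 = 3/970 = 0.00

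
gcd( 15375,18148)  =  1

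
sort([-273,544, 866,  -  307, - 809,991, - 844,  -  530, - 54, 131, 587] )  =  [ - 844, - 809,-530, - 307,-273,- 54,131,  544,587,866,  991]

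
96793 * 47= 4549271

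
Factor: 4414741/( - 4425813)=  - 3^( - 3)*7^( - 1 )*31^1 * 53^1*2687^1 * 23417^(-1 )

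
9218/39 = 9218/39 = 236.36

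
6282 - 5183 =1099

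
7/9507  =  7/9507=0.00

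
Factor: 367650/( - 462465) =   -  2^1*5^1 * 19^1*239^(-1 )  =  - 190/239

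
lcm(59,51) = 3009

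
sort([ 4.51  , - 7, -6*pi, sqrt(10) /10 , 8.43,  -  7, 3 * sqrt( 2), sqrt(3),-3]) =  [ - 6 * pi,-7, - 7, - 3,  sqrt(10) /10, sqrt( 3),3 * sqrt(2), 4.51, 8.43 ] 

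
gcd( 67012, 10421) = 1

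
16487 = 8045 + 8442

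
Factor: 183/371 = 3^1*7^(- 1)*53^( - 1) * 61^1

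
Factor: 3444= 2^2*3^1 * 7^1*41^1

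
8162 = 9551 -1389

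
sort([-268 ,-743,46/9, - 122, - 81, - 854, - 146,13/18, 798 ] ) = [ - 854, - 743, - 268, - 146, - 122,-81, 13/18, 46/9, 798] 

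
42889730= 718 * 59735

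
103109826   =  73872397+29237429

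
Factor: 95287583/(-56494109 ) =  - 7^( - 2 )*31^1*89^1*34537^1*1152941^( - 1 )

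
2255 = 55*41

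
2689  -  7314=  -  4625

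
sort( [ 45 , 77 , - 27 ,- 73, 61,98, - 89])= [ - 89,- 73,  -  27, 45,61, 77,  98] 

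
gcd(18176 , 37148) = 4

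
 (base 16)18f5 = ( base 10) 6389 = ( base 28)845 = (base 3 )22202122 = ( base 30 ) 72t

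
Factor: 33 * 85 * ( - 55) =  -  154275 = - 3^1 * 5^2*11^2*17^1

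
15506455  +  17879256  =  33385711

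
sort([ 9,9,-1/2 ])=[  -  1/2,9 , 9]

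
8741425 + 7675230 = 16416655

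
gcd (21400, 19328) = 8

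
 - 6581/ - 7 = 6581/7= 940.14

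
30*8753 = 262590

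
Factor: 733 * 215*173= 5^1*43^1*173^1*733^1 = 27263935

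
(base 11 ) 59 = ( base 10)64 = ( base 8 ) 100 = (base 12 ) 54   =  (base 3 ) 2101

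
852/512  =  213/128 = 1.66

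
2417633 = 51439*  47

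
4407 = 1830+2577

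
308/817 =308/817 = 0.38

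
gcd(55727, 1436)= 1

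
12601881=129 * 97689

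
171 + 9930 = 10101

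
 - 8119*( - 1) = 8119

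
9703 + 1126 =10829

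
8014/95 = 8014/95 = 84.36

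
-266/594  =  -1 + 164/297 = - 0.45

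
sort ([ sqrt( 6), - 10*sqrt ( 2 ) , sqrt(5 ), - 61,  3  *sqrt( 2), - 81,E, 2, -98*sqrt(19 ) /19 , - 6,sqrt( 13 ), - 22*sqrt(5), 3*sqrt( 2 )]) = [ - 81,-61, - 22*sqrt( 5),-98*sqrt ( 19) /19, - 10*sqrt(2), - 6, 2, sqrt(5), sqrt(6), E, sqrt( 13),3*sqrt(2 ), 3*sqrt (2) ] 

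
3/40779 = 1/13593 = 0.00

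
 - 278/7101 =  - 278/7101 = -0.04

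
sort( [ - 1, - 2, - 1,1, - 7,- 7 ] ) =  [ - 7, - 7,  -  2, - 1, - 1,  1]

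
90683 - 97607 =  - 6924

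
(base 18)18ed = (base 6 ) 104121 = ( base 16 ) 21F1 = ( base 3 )102220211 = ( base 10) 8689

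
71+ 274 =345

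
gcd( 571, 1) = 1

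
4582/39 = 4582/39 = 117.49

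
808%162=160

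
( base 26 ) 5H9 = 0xEF7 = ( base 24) 6ff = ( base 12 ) 2273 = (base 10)3831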